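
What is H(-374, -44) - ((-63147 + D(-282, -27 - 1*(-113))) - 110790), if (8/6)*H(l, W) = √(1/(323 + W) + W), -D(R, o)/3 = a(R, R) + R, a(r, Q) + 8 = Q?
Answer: 172221 + 5*I*√15221/124 ≈ 1.7222e+5 + 4.9747*I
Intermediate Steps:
a(r, Q) = -8 + Q
D(R, o) = 24 - 6*R (D(R, o) = -3*((-8 + R) + R) = -3*(-8 + 2*R) = 24 - 6*R)
H(l, W) = 3*√(W + 1/(323 + W))/4 (H(l, W) = 3*√(1/(323 + W) + W)/4 = 3*√(W + 1/(323 + W))/4)
H(-374, -44) - ((-63147 + D(-282, -27 - 1*(-113))) - 110790) = 3*√((1 - 44*(323 - 44))/(323 - 44))/4 - ((-63147 + (24 - 6*(-282))) - 110790) = 3*√((1 - 44*279)/279)/4 - ((-63147 + (24 + 1692)) - 110790) = 3*√((1 - 12276)/279)/4 - ((-63147 + 1716) - 110790) = 3*√((1/279)*(-12275))/4 - (-61431 - 110790) = 3*√(-12275/279)/4 - 1*(-172221) = 3*(5*I*√15221/93)/4 + 172221 = 5*I*√15221/124 + 172221 = 172221 + 5*I*√15221/124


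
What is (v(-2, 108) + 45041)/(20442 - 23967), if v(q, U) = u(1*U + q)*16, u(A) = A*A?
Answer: -74939/1175 ≈ -63.778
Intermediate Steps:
u(A) = A²
v(q, U) = 16*(U + q)² (v(q, U) = (1*U + q)²*16 = (U + q)²*16 = 16*(U + q)²)
(v(-2, 108) + 45041)/(20442 - 23967) = (16*(108 - 2)² + 45041)/(20442 - 23967) = (16*106² + 45041)/(-3525) = (16*11236 + 45041)*(-1/3525) = (179776 + 45041)*(-1/3525) = 224817*(-1/3525) = -74939/1175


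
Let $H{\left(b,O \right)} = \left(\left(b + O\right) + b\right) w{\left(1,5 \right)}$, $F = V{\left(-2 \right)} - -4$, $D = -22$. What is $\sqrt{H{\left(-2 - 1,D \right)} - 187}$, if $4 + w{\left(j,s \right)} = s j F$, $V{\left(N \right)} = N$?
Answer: $i \sqrt{355} \approx 18.841 i$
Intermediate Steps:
$F = 2$ ($F = -2 - -4 = -2 + 4 = 2$)
$w{\left(j,s \right)} = -4 + 2 j s$ ($w{\left(j,s \right)} = -4 + s j 2 = -4 + j s 2 = -4 + 2 j s$)
$H{\left(b,O \right)} = 6 O + 12 b$ ($H{\left(b,O \right)} = \left(\left(b + O\right) + b\right) \left(-4 + 2 \cdot 1 \cdot 5\right) = \left(\left(O + b\right) + b\right) \left(-4 + 10\right) = \left(O + 2 b\right) 6 = 6 O + 12 b$)
$\sqrt{H{\left(-2 - 1,D \right)} - 187} = \sqrt{\left(6 \left(-22\right) + 12 \left(-2 - 1\right)\right) - 187} = \sqrt{\left(-132 + 12 \left(-2 - 1\right)\right) - 187} = \sqrt{\left(-132 + 12 \left(-3\right)\right) - 187} = \sqrt{\left(-132 - 36\right) - 187} = \sqrt{-168 - 187} = \sqrt{-355} = i \sqrt{355}$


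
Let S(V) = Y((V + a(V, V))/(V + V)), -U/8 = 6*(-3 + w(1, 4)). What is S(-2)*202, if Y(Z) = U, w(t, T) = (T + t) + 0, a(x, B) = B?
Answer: -19392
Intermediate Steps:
w(t, T) = T + t
U = -96 (U = -48*(-3 + (4 + 1)) = -48*(-3 + 5) = -48*2 = -8*12 = -96)
Y(Z) = -96
S(V) = -96
S(-2)*202 = -96*202 = -19392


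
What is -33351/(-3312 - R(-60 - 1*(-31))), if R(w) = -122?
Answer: 33351/3190 ≈ 10.455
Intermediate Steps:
-33351/(-3312 - R(-60 - 1*(-31))) = -33351/(-3312 - 1*(-122)) = -33351/(-3312 + 122) = -33351/(-3190) = -33351*(-1/3190) = 33351/3190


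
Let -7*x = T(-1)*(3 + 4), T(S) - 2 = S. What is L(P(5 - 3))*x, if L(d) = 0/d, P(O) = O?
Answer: 0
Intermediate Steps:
T(S) = 2 + S
x = -1 (x = -(2 - 1)*(3 + 4)/7 = -7/7 = -1/7*7 = -1)
L(d) = 0
L(P(5 - 3))*x = 0*(-1) = 0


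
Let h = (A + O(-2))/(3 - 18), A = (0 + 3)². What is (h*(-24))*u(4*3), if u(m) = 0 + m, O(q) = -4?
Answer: 96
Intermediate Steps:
A = 9 (A = 3² = 9)
u(m) = m
h = -⅓ (h = (9 - 4)/(3 - 18) = 5/(-15) = 5*(-1/15) = -⅓ ≈ -0.33333)
(h*(-24))*u(4*3) = (-⅓*(-24))*(4*3) = 8*12 = 96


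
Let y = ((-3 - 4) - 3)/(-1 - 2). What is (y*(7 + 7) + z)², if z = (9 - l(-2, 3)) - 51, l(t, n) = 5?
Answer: ⅑ ≈ 0.11111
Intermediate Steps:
y = 10/3 (y = (-7 - 3)/(-3) = -10*(-⅓) = 10/3 ≈ 3.3333)
z = -47 (z = (9 - 1*5) - 51 = (9 - 5) - 51 = 4 - 51 = -47)
(y*(7 + 7) + z)² = (10*(7 + 7)/3 - 47)² = ((10/3)*14 - 47)² = (140/3 - 47)² = (-⅓)² = ⅑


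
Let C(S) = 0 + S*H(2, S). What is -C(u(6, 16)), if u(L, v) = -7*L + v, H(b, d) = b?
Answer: 52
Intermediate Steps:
u(L, v) = v - 7*L
C(S) = 2*S (C(S) = 0 + S*2 = 0 + 2*S = 2*S)
-C(u(6, 16)) = -2*(16 - 7*6) = -2*(16 - 42) = -2*(-26) = -1*(-52) = 52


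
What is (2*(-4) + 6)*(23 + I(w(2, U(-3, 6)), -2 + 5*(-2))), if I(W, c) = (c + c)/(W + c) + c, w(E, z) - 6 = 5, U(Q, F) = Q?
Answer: -70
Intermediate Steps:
w(E, z) = 11 (w(E, z) = 6 + 5 = 11)
I(W, c) = c + 2*c/(W + c) (I(W, c) = (2*c)/(W + c) + c = 2*c/(W + c) + c = c + 2*c/(W + c))
(2*(-4) + 6)*(23 + I(w(2, U(-3, 6)), -2 + 5*(-2))) = (2*(-4) + 6)*(23 + (-2 + 5*(-2))*(2 + 11 + (-2 + 5*(-2)))/(11 + (-2 + 5*(-2)))) = (-8 + 6)*(23 + (-2 - 10)*(2 + 11 + (-2 - 10))/(11 + (-2 - 10))) = -2*(23 - 12*(2 + 11 - 12)/(11 - 12)) = -2*(23 - 12*1/(-1)) = -2*(23 - 12*(-1)*1) = -2*(23 + 12) = -2*35 = -70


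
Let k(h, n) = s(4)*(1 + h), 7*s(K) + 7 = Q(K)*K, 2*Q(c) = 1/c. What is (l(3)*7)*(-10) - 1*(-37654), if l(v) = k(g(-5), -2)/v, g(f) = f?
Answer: 112702/3 ≈ 37567.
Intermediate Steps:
Q(c) = 1/(2*c)
s(K) = -13/14 (s(K) = -1 + ((1/(2*K))*K)/7 = -1 + (1/7)*(1/2) = -1 + 1/14 = -13/14)
k(h, n) = -13/14 - 13*h/14 (k(h, n) = -13*(1 + h)/14 = -13/14 - 13*h/14)
l(v) = 26/(7*v) (l(v) = (-13/14 - 13/14*(-5))/v = (-13/14 + 65/14)/v = 26/(7*v))
(l(3)*7)*(-10) - 1*(-37654) = (((26/7)/3)*7)*(-10) - 1*(-37654) = (((26/7)*(1/3))*7)*(-10) + 37654 = ((26/21)*7)*(-10) + 37654 = (26/3)*(-10) + 37654 = -260/3 + 37654 = 112702/3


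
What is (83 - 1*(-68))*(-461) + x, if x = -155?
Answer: -69766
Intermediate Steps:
(83 - 1*(-68))*(-461) + x = (83 - 1*(-68))*(-461) - 155 = (83 + 68)*(-461) - 155 = 151*(-461) - 155 = -69611 - 155 = -69766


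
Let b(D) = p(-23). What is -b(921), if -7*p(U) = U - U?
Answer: 0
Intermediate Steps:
p(U) = 0 (p(U) = -(U - U)/7 = -⅐*0 = 0)
b(D) = 0
-b(921) = -1*0 = 0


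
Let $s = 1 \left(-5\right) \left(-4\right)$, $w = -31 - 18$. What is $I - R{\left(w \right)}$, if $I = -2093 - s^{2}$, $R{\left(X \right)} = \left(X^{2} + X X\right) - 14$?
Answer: $-7281$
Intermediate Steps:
$w = -49$ ($w = -31 - 18 = -49$)
$R{\left(X \right)} = -14 + 2 X^{2}$ ($R{\left(X \right)} = \left(X^{2} + X^{2}\right) - 14 = 2 X^{2} - 14 = -14 + 2 X^{2}$)
$s = 20$ ($s = \left(-5\right) \left(-4\right) = 20$)
$I = -2493$ ($I = -2093 - 20^{2} = -2093 - 400 = -2493$)
$I - R{\left(w \right)} = -2493 - \left(-14 + 2 \left(-49\right)^{2}\right) = -2493 - \left(-14 + 2 \cdot 2401\right) = -2493 - \left(-14 + 4802\right) = -2493 - 4788 = -7281$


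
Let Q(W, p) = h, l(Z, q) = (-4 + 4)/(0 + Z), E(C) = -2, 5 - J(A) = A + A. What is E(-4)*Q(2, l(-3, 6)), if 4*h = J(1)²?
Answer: -9/2 ≈ -4.5000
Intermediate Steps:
J(A) = 5 - 2*A (J(A) = 5 - (A + A) = 5 - 2*A)
l(Z, q) = 0 (l(Z, q) = 0/Z = 0)
h = 9/4 (h = (5 - 2*1)²/4 = (5 - 2)²/4 = (¼)*3² = (¼)*9 = 9/4 ≈ 2.2500)
Q(W, p) = 9/4
E(-4)*Q(2, l(-3, 6)) = -2*9/4 = -9/2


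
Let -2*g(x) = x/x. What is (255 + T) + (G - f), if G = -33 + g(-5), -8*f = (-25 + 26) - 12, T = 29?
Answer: 1993/8 ≈ 249.13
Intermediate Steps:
g(x) = -½ (g(x) = -x/(2*x) = -½*1 = -½)
f = 11/8 (f = -((-25 + 26) - 12)/8 = -(1 - 12)/8 = -⅛*(-11) = 11/8 ≈ 1.3750)
G = -67/2 (G = -33 - ½ = -67/2 ≈ -33.500)
(255 + T) + (G - f) = (255 + 29) + (-67/2 - 1*11/8) = 284 + (-67/2 - 11/8) = 284 - 279/8 = 1993/8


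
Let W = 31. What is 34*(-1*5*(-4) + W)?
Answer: 1734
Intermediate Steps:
34*(-1*5*(-4) + W) = 34*(-1*5*(-4) + 31) = 34*(-5*(-4) + 31) = 34*(20 + 31) = 34*51 = 1734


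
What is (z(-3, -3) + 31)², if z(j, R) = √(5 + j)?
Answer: (31 + √2)² ≈ 1050.7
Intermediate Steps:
(z(-3, -3) + 31)² = (√(5 - 3) + 31)² = (√2 + 31)² = (31 + √2)²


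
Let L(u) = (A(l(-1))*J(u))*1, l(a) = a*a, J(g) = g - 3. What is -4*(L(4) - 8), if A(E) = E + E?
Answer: 24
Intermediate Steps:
J(g) = -3 + g
l(a) = a²
A(E) = 2*E
L(u) = -6 + 2*u (L(u) = ((2*(-1)²)*(-3 + u))*1 = ((2*1)*(-3 + u))*1 = (2*(-3 + u))*1 = (-6 + 2*u)*1 = -6 + 2*u)
-4*(L(4) - 8) = -4*((-6 + 2*4) - 8) = -4*((-6 + 8) - 8) = -4*(2 - 8) = -4*(-6) = 24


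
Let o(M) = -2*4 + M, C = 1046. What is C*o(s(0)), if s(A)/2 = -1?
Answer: -10460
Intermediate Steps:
s(A) = -2 (s(A) = 2*(-1) = -2)
o(M) = -8 + M
C*o(s(0)) = 1046*(-8 - 2) = 1046*(-10) = -10460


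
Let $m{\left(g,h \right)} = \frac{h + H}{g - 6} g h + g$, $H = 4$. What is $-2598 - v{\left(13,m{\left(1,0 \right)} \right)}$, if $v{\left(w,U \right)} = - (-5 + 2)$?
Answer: $-2601$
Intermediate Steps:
$m{\left(g,h \right)} = g + \frac{g h \left(4 + h\right)}{-6 + g}$ ($m{\left(g,h \right)} = \frac{h + 4}{g - 6} g h + g = \frac{4 + h}{-6 + g} g h + g = \frac{g \left(4 + h\right)}{-6 + g} h + g = \frac{g h \left(4 + h\right)}{-6 + g} + g = g + \frac{g h \left(4 + h\right)}{-6 + g}$)
$v{\left(w,U \right)} = 3$ ($v{\left(w,U \right)} = \left(-1\right) \left(-3\right) = 3$)
$-2598 - v{\left(13,m{\left(1,0 \right)} \right)} = -2598 - 3 = -2601$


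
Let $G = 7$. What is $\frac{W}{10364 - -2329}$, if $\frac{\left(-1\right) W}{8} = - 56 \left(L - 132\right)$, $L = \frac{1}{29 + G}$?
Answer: $- \frac{532112}{114237} \approx -4.658$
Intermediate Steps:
$L = \frac{1}{36}$ ($L = \frac{1}{29 + 7} = \frac{1}{36} \approx 0.027778$)
$W = - \frac{532112}{9}$ ($W = - 8 \left(- 56 \left(\frac{1}{36} - 132\right)\right) = - 8 \left(\left(-56\right) \left(- \frac{4751}{36}\right)\right) = \left(-8\right) \frac{66514}{9} = - \frac{532112}{9} \approx -59124.0$)
$\frac{W}{10364 - -2329} = - \frac{532112}{9 \left(10364 - -2329\right)} = - \frac{532112}{9 \left(10364 + 2329\right)} = - \frac{532112}{9 \cdot 12693} = \left(- \frac{532112}{9}\right) \frac{1}{12693} = - \frac{532112}{114237}$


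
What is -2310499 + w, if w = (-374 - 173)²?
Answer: -2011290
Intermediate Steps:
w = 299209 (w = (-547)² = 299209)
-2310499 + w = -2310499 + 299209 = -2011290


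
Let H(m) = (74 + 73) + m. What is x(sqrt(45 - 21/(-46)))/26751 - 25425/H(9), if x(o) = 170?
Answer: -226705885/1391052 ≈ -162.97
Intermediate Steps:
H(m) = 147 + m
x(sqrt(45 - 21/(-46)))/26751 - 25425/H(9) = 170/26751 - 25425/(147 + 9) = 170*(1/26751) - 25425/156 = 170/26751 - 25425*1/156 = 170/26751 - 8475/52 = -226705885/1391052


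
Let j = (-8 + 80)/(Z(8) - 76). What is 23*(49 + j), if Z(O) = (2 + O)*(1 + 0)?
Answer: 12121/11 ≈ 1101.9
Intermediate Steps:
Z(O) = 2 + O (Z(O) = (2 + O)*1 = 2 + O)
j = -12/11 (j = (-8 + 80)/((2 + 8) - 76) = 72/(10 - 76) = 72/(-66) = 72*(-1/66) = -12/11 ≈ -1.0909)
23*(49 + j) = 23*(49 - 12/11) = 23*(527/11) = 12121/11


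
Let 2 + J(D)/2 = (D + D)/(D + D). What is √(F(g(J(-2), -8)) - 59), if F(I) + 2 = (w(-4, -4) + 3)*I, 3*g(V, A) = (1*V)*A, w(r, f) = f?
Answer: I*√597/3 ≈ 8.1445*I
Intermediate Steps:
J(D) = -2 (J(D) = -4 + 2*((D + D)/(D + D)) = -4 + 2*((2*D)/((2*D))) = -4 + 2*((2*D)*(1/(2*D))) = -4 + 2*1 = -4 + 2 = -2)
g(V, A) = A*V/3 (g(V, A) = ((1*V)*A)/3 = (V*A)/3 = (A*V)/3 = A*V/3)
F(I) = -2 - I (F(I) = -2 + (-4 + 3)*I = -2 - I)
√(F(g(J(-2), -8)) - 59) = √((-2 - (-8)*(-2)/3) - 59) = √((-2 - 1*16/3) - 59) = √((-2 - 16/3) - 59) = √(-22/3 - 59) = √(-199/3) = I*√597/3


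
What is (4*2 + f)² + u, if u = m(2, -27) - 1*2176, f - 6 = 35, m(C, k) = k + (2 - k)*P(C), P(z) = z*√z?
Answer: 198 + 58*√2 ≈ 280.02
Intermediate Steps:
P(z) = z^(3/2)
m(C, k) = k + C^(3/2)*(2 - k) (m(C, k) = k + (2 - k)*C^(3/2) = k + C^(3/2)*(2 - k))
f = 41 (f = 6 + 35 = 41)
u = -2203 + 58*√2 (u = (-27 + 2*2^(3/2) - 1*(-27)*2^(3/2)) - 1*2176 = (-27 + 2*(2*√2) - 1*(-27)*2*√2) - 2176 = (-27 + 4*√2 + 54*√2) - 2176 = (-27 + 58*√2) - 2176 = -2203 + 58*√2 ≈ -2121.0)
(4*2 + f)² + u = (4*2 + 41)² + (-2203 + 58*√2) = (8 + 41)² + (-2203 + 58*√2) = 49² + (-2203 + 58*√2) = 2401 + (-2203 + 58*√2) = 198 + 58*√2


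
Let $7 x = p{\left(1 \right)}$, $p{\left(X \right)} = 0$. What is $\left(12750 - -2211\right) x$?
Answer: $0$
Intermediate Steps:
$x = 0$ ($x = \frac{1}{7} \cdot 0 = 0$)
$\left(12750 - -2211\right) x = \left(12750 - -2211\right) 0 = \left(12750 + 2211\right) 0 = 14961 \cdot 0 = 0$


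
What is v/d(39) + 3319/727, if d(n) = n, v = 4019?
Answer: 3051254/28353 ≈ 107.62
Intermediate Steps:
v/d(39) + 3319/727 = 4019/39 + 3319/727 = 3051254/28353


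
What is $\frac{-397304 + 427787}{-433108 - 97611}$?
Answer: $- \frac{30483}{530719} \approx -0.057437$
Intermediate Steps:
$\frac{-397304 + 427787}{-433108 - 97611} = \frac{30483}{-530719} = 30483 \left(- \frac{1}{530719}\right) = - \frac{30483}{530719}$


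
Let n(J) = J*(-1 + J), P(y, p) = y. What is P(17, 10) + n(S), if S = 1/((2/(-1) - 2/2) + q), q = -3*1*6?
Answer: 7519/441 ≈ 17.050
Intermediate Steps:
q = -18 (q = -3*6 = -18)
S = -1/21 (S = 1/((2/(-1) - 2/2) - 18) = 1/((2*(-1) - 2*1/2) - 18) = 1/((-2 - 1) - 18) = 1/(-3 - 18) = 1/(-21) = -1/21 ≈ -0.047619)
P(17, 10) + n(S) = 17 - (-1 - 1/21)/21 = 17 - 1/21*(-22/21) = 17 + 22/441 = 7519/441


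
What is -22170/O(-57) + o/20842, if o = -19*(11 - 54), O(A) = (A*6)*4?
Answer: 38598733/2375988 ≈ 16.245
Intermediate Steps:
O(A) = 24*A (O(A) = (6*A)*4 = 24*A)
o = 817 (o = -19*(-43) = 817)
-22170/O(-57) + o/20842 = -22170/(24*(-57)) + 817/20842 = -22170/(-1368) + 817*(1/20842) = -22170*(-1/1368) + 817/20842 = 3695/228 + 817/20842 = 38598733/2375988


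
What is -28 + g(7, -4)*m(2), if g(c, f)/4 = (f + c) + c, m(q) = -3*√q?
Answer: -28 - 120*√2 ≈ -197.71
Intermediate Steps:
g(c, f) = 4*f + 8*c (g(c, f) = 4*((f + c) + c) = 4*((c + f) + c) = 4*(f + 2*c) = 4*f + 8*c)
-28 + g(7, -4)*m(2) = -28 + (4*(-4) + 8*7)*(-3*√2) = -28 + (-16 + 56)*(-3*√2) = -28 + 40*(-3*√2) = -28 - 120*√2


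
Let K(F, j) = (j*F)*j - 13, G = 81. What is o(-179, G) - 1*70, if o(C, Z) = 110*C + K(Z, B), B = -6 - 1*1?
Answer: -15804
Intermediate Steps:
B = -7 (B = -6 - 1 = -7)
K(F, j) = -13 + F*j² (K(F, j) = (F*j)*j - 13 = F*j² - 13 = -13 + F*j²)
o(C, Z) = -13 + 49*Z + 110*C (o(C, Z) = 110*C + (-13 + Z*(-7)²) = 110*C + (-13 + Z*49) = 110*C + (-13 + 49*Z) = -13 + 49*Z + 110*C)
o(-179, G) - 1*70 = (-13 + 49*81 + 110*(-179)) - 1*70 = (-13 + 3969 - 19690) - 70 = -15734 - 70 = -15804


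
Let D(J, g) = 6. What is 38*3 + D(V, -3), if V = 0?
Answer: 120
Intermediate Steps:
38*3 + D(V, -3) = 38*3 + 6 = 114 + 6 = 120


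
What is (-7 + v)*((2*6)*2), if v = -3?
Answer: -240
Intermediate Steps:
(-7 + v)*((2*6)*2) = (-7 - 3)*((2*6)*2) = -120*2 = -10*24 = -240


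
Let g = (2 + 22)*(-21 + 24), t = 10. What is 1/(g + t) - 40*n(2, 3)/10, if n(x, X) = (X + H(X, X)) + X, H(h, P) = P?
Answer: -2951/82 ≈ -35.988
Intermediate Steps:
g = 72 (g = 24*3 = 72)
n(x, X) = 3*X (n(x, X) = (X + X) + X = 2*X + X = 3*X)
1/(g + t) - 40*n(2, 3)/10 = 1/(72 + 10) - 40*3*3/10 = 1/82 - 360/10 = 1/82 - 40*9/10 = 1/82 - 36 = -2951/82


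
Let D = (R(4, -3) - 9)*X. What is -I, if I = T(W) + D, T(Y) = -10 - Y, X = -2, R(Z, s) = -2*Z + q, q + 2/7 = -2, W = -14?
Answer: -298/7 ≈ -42.571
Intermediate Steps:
q = -16/7 (q = -2/7 - 2 = -16/7 ≈ -2.2857)
R(Z, s) = -16/7 - 2*Z (R(Z, s) = -2*Z - 16/7 = -16/7 - 2*Z)
D = 270/7 (D = ((-16/7 - 2*4) - 9)*(-2) = ((-16/7 - 8) - 9)*(-2) = (-72/7 - 9)*(-2) = -135/7*(-2) = 270/7 ≈ 38.571)
I = 298/7 (I = (-10 - 1*(-14)) + 270/7 = (-10 + 14) + 270/7 = 4 + 270/7 = 298/7 ≈ 42.571)
-I = -1*298/7 = -298/7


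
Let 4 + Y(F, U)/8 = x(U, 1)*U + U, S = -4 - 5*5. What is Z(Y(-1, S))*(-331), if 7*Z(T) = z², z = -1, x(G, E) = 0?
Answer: -331/7 ≈ -47.286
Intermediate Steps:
S = -29 (S = -4 - 25 = -29)
Y(F, U) = -32 + 8*U (Y(F, U) = -32 + 8*(0*U + U) = -32 + 8*(0 + U) = -32 + 8*U)
Z(T) = ⅐ (Z(T) = (⅐)*(-1)² = (⅐)*1 = ⅐)
Z(Y(-1, S))*(-331) = (⅐)*(-331) = -331/7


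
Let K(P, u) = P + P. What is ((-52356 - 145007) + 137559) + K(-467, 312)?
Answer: -60738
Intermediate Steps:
K(P, u) = 2*P
((-52356 - 145007) + 137559) + K(-467, 312) = ((-52356 - 145007) + 137559) + 2*(-467) = (-197363 + 137559) - 934 = -59804 - 934 = -60738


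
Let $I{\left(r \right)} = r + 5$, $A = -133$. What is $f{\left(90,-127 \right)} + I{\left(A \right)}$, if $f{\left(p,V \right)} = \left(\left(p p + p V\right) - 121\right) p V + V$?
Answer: $39444675$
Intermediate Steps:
$I{\left(r \right)} = 5 + r$
$f{\left(p,V \right)} = V + V p \left(-121 + p^{2} + V p\right)$ ($f{\left(p,V \right)} = \left(\left(p^{2} + V p\right) - 121\right) p V + V = \left(-121 + p^{2} + V p\right) p V + V = p \left(-121 + p^{2} + V p\right) V + V = V p \left(-121 + p^{2} + V p\right) + V = V + V p \left(-121 + p^{2} + V p\right)$)
$f{\left(90,-127 \right)} + I{\left(A \right)} = - 127 \left(1 + 90^{3} - 10890 - 127 \cdot 90^{2}\right) + \left(5 - 133\right) = - 127 \left(1 + 729000 - 10890 - 1028700\right) - 128 = \left(-127\right) \left(-310589\right) - 128 = 39444803 - 128 = 39444675$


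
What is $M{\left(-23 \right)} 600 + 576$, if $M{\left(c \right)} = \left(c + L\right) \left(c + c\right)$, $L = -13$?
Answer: $994176$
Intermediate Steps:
$M{\left(c \right)} = 2 c \left(-13 + c\right)$ ($M{\left(c \right)} = \left(c - 13\right) \left(c + c\right) = \left(-13 + c\right) 2 c = 2 c \left(-13 + c\right)$)
$M{\left(-23 \right)} 600 + 576 = 2 \left(-23\right) \left(-13 - 23\right) 600 + 576 = 2 \left(-23\right) \left(-36\right) 600 + 576 = 1656 \cdot 600 + 576 = 993600 + 576 = 994176$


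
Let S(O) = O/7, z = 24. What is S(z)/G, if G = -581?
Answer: -24/4067 ≈ -0.0059012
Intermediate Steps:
S(O) = O/7 (S(O) = O*(⅐) = O/7)
S(z)/G = ((⅐)*24)/(-581) = (24/7)*(-1/581) = -24/4067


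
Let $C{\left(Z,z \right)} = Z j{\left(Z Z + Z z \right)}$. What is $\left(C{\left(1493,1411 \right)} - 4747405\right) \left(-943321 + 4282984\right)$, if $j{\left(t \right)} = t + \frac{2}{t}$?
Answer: $\frac{10455519260392463993}{484} \approx 2.1602 \cdot 10^{16}$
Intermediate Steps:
$C{\left(Z,z \right)} = Z \left(Z^{2} + \frac{2}{Z^{2} + Z z} + Z z\right)$ ($C{\left(Z,z \right)} = Z \left(\left(Z Z + Z z\right) + \frac{2}{Z Z + Z z}\right) = Z \left(\left(Z^{2} + Z z\right) + \frac{2}{Z^{2} + Z z}\right) = Z \left(Z^{2} + \frac{2}{Z^{2} + Z z} + Z z\right)$)
$\left(C{\left(1493,1411 \right)} - 4747405\right) \left(-943321 + 4282984\right) = \left(\frac{2 + 1493^{2} \left(1493 + 1411\right)^{2}}{1493 + 1411} - 4747405\right) \left(-943321 + 4282984\right) = \left(\frac{2 + 2229049 \cdot 2904^{2}}{2904} - 4747405\right) 3339663 = \left(\frac{2 + 2229049 \cdot 8433216}{2904} - 4747405\right) 3339663 = \left(\frac{2 + 18798051691584}{2904} - 4747405\right) 3339663 = \left(\frac{1}{2904} \cdot 18798051691586 - 4747405\right) 3339663 = \left(\frac{9399025845793}{1452} - 4747405\right) 3339663 = \frac{9392132613733}{1452} \cdot 3339663 = \frac{10455519260392463993}{484}$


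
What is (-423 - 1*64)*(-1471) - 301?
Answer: 716076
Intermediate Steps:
(-423 - 1*64)*(-1471) - 301 = (-423 - 64)*(-1471) - 301 = -487*(-1471) - 301 = 716377 - 301 = 716076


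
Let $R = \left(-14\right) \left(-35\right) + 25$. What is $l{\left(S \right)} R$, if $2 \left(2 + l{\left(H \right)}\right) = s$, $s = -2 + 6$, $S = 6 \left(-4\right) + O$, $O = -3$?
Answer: $0$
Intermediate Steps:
$S = -27$ ($S = 6 \left(-4\right) - 3 = -24 - 3 = -27$)
$s = 4$
$l{\left(H \right)} = 0$ ($l{\left(H \right)} = -2 + \frac{1}{2} \cdot 4 = -2 + 2 = 0$)
$R = 515$ ($R = 490 + 25 = 515$)
$l{\left(S \right)} R = 0 \cdot 515 = 0$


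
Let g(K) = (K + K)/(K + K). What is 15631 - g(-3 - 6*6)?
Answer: 15630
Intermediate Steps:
g(K) = 1 (g(K) = (2*K)/((2*K)) = (2*K)*(1/(2*K)) = 1)
15631 - g(-3 - 6*6) = 15631 - 1*1 = 15631 - 1 = 15630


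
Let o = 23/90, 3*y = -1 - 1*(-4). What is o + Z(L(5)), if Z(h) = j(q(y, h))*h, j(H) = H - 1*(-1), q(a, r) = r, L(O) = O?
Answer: 2723/90 ≈ 30.256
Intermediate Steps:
y = 1 (y = (-1 - 1*(-4))/3 = (-1 + 4)/3 = (1/3)*3 = 1)
o = 23/90 (o = 23*(1/90) = 23/90 ≈ 0.25556)
j(H) = 1 + H (j(H) = H + 1 = 1 + H)
Z(h) = h*(1 + h) (Z(h) = (1 + h)*h = h*(1 + h))
o + Z(L(5)) = 23/90 + 5*(1 + 5) = 23/90 + 5*6 = 23/90 + 30 = 2723/90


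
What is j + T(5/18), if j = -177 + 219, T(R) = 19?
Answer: 61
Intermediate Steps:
j = 42
j + T(5/18) = 42 + 19 = 61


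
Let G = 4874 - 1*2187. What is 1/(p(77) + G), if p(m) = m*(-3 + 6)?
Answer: 1/2918 ≈ 0.00034270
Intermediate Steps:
p(m) = 3*m (p(m) = m*3 = 3*m)
G = 2687 (G = 4874 - 2187 = 2687)
1/(p(77) + G) = 1/(3*77 + 2687) = 1/(231 + 2687) = 1/2918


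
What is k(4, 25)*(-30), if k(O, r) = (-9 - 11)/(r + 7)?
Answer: 75/4 ≈ 18.750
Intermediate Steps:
k(O, r) = -20/(7 + r)
k(4, 25)*(-30) = -20/(7 + 25)*(-30) = -20/32*(-30) = -20*1/32*(-30) = -5/8*(-30) = 75/4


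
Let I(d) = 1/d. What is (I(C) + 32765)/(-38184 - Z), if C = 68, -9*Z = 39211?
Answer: -20052189/20702260 ≈ -0.96860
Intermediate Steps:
Z = -39211/9 (Z = -⅑*39211 = -39211/9 ≈ -4356.8)
(I(C) + 32765)/(-38184 - Z) = (1/68 + 32765)/(-38184 - 1*(-39211/9)) = (1/68 + 32765)/(-38184 + 39211/9) = 2228021/(68*(-304445/9)) = (2228021/68)*(-9/304445) = -20052189/20702260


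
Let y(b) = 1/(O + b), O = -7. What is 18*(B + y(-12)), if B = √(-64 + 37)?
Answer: -18/19 + 54*I*√3 ≈ -0.94737 + 93.531*I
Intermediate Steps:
B = 3*I*√3 (B = √(-27) = 3*I*√3 ≈ 5.1962*I)
y(b) = 1/(-7 + b)
18*(B + y(-12)) = 18*(3*I*√3 + 1/(-7 - 12)) = 18*(3*I*√3 + 1/(-19)) = 18*(3*I*√3 - 1/19) = 18*(-1/19 + 3*I*√3) = -18/19 + 54*I*√3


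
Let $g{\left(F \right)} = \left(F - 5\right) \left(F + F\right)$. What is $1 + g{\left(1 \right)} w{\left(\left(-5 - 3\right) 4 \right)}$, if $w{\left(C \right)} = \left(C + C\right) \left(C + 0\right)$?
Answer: $-16383$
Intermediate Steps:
$w{\left(C \right)} = 2 C^{2}$ ($w{\left(C \right)} = 2 C C = 2 C^{2}$)
$g{\left(F \right)} = 2 F \left(-5 + F\right)$ ($g{\left(F \right)} = \left(-5 + F\right) 2 F = 2 F \left(-5 + F\right)$)
$1 + g{\left(1 \right)} w{\left(\left(-5 - 3\right) 4 \right)} = 1 + 2 \cdot 1 \left(-5 + 1\right) 2 \left(\left(-5 - 3\right) 4\right)^{2} = 1 + 2 \cdot 1 \left(-4\right) 2 \left(\left(-8\right) 4\right)^{2} = 1 - 8 \cdot 2 \left(-32\right)^{2} = 1 - 8 \cdot 2 \cdot 1024 = 1 - 16384 = -16383$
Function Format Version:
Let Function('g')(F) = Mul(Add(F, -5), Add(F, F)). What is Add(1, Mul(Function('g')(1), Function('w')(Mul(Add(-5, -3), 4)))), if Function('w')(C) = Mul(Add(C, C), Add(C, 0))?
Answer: -16383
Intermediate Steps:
Function('w')(C) = Mul(2, Pow(C, 2)) (Function('w')(C) = Mul(Mul(2, C), C) = Mul(2, Pow(C, 2)))
Function('g')(F) = Mul(2, F, Add(-5, F)) (Function('g')(F) = Mul(Add(-5, F), Mul(2, F)) = Mul(2, F, Add(-5, F)))
Add(1, Mul(Function('g')(1), Function('w')(Mul(Add(-5, -3), 4)))) = Add(1, Mul(Mul(2, 1, Add(-5, 1)), Mul(2, Pow(Mul(Add(-5, -3), 4), 2)))) = Add(1, Mul(Mul(2, 1, -4), Mul(2, Pow(Mul(-8, 4), 2)))) = Add(1, Mul(-8, Mul(2, Pow(-32, 2)))) = Add(1, Mul(-8, Mul(2, 1024))) = Add(1, Mul(-8, 2048)) = Add(1, -16384) = -16383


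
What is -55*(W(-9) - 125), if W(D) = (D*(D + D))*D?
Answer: 87065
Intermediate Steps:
W(D) = 2*D**3 (W(D) = (D*(2*D))*D = (2*D**2)*D = 2*D**3)
-55*(W(-9) - 125) = -55*(2*(-9)**3 - 125) = -55*(2*(-729) - 125) = -55*(-1458 - 125) = -55*(-1583) = 87065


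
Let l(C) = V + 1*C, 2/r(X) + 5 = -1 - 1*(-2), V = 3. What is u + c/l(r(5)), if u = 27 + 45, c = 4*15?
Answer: 96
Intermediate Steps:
c = 60
r(X) = -½ (r(X) = 2/(-5 + (-1 - 1*(-2))) = 2/(-5 + (-1 + 2)) = 2/(-5 + 1) = 2/(-4) = 2*(-¼) = -½)
u = 72
l(C) = 3 + C (l(C) = 3 + 1*C = 3 + C)
u + c/l(r(5)) = 72 + 60/(3 - ½) = 72 + 60/(5/2) = 72 + (⅖)*60 = 72 + 24 = 96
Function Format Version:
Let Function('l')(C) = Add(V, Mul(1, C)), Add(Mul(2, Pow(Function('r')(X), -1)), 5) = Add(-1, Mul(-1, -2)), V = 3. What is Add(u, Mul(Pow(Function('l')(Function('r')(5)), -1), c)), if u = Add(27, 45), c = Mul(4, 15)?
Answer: 96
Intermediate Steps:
c = 60
Function('r')(X) = Rational(-1, 2) (Function('r')(X) = Mul(2, Pow(Add(-5, Add(-1, Mul(-1, -2))), -1)) = Mul(2, Pow(Add(-5, Add(-1, 2)), -1)) = Mul(2, Pow(Add(-5, 1), -1)) = Mul(2, Pow(-4, -1)) = Mul(2, Rational(-1, 4)) = Rational(-1, 2))
u = 72
Function('l')(C) = Add(3, C) (Function('l')(C) = Add(3, Mul(1, C)) = Add(3, C))
Add(u, Mul(Pow(Function('l')(Function('r')(5)), -1), c)) = Add(72, Mul(Pow(Add(3, Rational(-1, 2)), -1), 60)) = Add(72, Mul(Pow(Rational(5, 2), -1), 60)) = Add(72, Mul(Rational(2, 5), 60)) = Add(72, 24) = 96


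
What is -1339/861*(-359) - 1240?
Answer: -586939/861 ≈ -681.69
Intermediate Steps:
-1339/861*(-359) - 1240 = 480701/861 - 1240 = -586939/861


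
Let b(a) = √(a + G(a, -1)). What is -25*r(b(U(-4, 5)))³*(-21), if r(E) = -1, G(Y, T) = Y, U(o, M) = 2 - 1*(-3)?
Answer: -525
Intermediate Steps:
U(o, M) = 5 (U(o, M) = 2 + 3 = 5)
b(a) = √2*√a (b(a) = √(a + a) = √(2*a) = √2*√a)
-25*r(b(U(-4, 5)))³*(-21) = -25*(-1)³*(-21) = -25*(-1)*(-21) = 25*(-21) = -525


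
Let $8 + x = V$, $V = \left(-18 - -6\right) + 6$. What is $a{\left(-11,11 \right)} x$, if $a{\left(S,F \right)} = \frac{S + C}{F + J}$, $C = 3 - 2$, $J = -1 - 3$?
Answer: $20$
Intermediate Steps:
$J = -4$
$C = 1$
$a{\left(S,F \right)} = \frac{1 + S}{-4 + F}$ ($a{\left(S,F \right)} = \frac{S + 1}{F - 4} = \frac{1 + S}{-4 + F}$)
$V = -6$ ($V = \left(-18 + 6\right) + 6 = -12 + 6 = -6$)
$x = -14$ ($x = -8 - 6 = -14$)
$a{\left(-11,11 \right)} x = \frac{1 - 11}{-4 + 11} \left(-14\right) = \frac{1}{7} \left(-10\right) \left(-14\right) = \left(- \frac{10}{7}\right) \left(-14\right) = 20$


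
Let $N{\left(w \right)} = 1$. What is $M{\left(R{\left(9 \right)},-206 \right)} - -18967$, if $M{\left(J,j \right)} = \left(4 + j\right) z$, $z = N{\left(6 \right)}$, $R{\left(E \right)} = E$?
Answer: $18765$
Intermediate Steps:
$z = 1$
$M{\left(J,j \right)} = 4 + j$ ($M{\left(J,j \right)} = \left(4 + j\right) 1 = 4 + j$)
$M{\left(R{\left(9 \right)},-206 \right)} - -18967 = \left(4 - 206\right) - -18967 = -202 + 18967 = 18765$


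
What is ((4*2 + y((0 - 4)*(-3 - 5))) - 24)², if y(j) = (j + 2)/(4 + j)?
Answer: 73441/324 ≈ 226.67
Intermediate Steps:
y(j) = (2 + j)/(4 + j)
((4*2 + y((0 - 4)*(-3 - 5))) - 24)² = ((4*2 + (2 + (0 - 4)*(-3 - 5))/(4 + (0 - 4)*(-3 - 5))) - 24)² = ((8 + (2 - 4*(-8))/(4 - 4*(-8))) - 24)² = ((8 + (2 + 32)/(4 + 32)) - 24)² = ((8 + 34/36) - 24)² = ((8 + (1/36)*34) - 24)² = ((8 + 17/18) - 24)² = (161/18 - 24)² = (-271/18)² = 73441/324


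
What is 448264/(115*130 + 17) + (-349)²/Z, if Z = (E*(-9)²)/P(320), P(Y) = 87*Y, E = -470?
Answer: -187907893240/2110347 ≈ -89041.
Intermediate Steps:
Z = -1269/928 (Z = (-470*(-9)²)/((87*320)) = -470*81/27840 = -38070*1/27840 = -1269/928 ≈ -1.3675)
448264/(115*130 + 17) + (-349)²/Z = 448264/(115*130 + 17) + (-349)²/(-1269/928) = 448264/(14950 + 17) + 121801*(-928/1269) = 448264/14967 - 113031328/1269 = -187907893240/2110347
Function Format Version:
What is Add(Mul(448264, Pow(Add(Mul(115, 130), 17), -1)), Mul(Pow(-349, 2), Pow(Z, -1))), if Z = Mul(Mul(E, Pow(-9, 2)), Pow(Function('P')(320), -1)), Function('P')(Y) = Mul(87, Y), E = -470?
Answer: Rational(-187907893240, 2110347) ≈ -89041.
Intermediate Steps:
Z = Rational(-1269, 928) (Z = Mul(Mul(-470, Pow(-9, 2)), Pow(Mul(87, 320), -1)) = Mul(Mul(-470, 81), Pow(27840, -1)) = Mul(-38070, Rational(1, 27840)) = Rational(-1269, 928) ≈ -1.3675)
Add(Mul(448264, Pow(Add(Mul(115, 130), 17), -1)), Mul(Pow(-349, 2), Pow(Z, -1))) = Add(Mul(448264, Pow(Add(Mul(115, 130), 17), -1)), Mul(Pow(-349, 2), Pow(Rational(-1269, 928), -1))) = Add(Mul(448264, Pow(Add(14950, 17), -1)), Mul(121801, Rational(-928, 1269))) = Add(Mul(448264, Pow(14967, -1)), Rational(-113031328, 1269)) = Add(Mul(448264, Rational(1, 14967)), Rational(-113031328, 1269)) = Add(Rational(448264, 14967), Rational(-113031328, 1269)) = Rational(-187907893240, 2110347)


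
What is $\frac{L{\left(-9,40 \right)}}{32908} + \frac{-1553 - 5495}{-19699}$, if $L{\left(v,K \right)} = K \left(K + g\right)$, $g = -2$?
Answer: $\frac{3445764}{8529667} \approx 0.40397$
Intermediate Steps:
$L{\left(v,K \right)} = K \left(-2 + K\right)$ ($L{\left(v,K \right)} = K \left(K - 2\right) = K \left(-2 + K\right)$)
$\frac{L{\left(-9,40 \right)}}{32908} + \frac{-1553 - 5495}{-19699} = \frac{40 \left(-2 + 40\right)}{32908} + \frac{-1553 - 5495}{-19699} = 40 \cdot 38 \cdot \frac{1}{32908} + \left(-1553 - 5495\right) \left(- \frac{1}{19699}\right) = 1520 \cdot \frac{1}{32908} - - \frac{7048}{19699} = \frac{20}{433} + \frac{7048}{19699} = \frac{3445764}{8529667}$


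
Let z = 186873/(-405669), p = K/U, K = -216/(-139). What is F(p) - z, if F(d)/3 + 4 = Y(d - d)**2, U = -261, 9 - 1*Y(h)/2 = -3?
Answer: 232104959/135223 ≈ 1716.5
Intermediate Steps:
Y(h) = 24 (Y(h) = 18 - 2*(-3) = 18 + 6 = 24)
K = 216/139 (K = -216*(-1/139) = 216/139 ≈ 1.5540)
p = -24/4031 (p = (216/139)/(-261) = (216/139)*(-1/261) = -24/4031 ≈ -0.0059539)
z = -62291/135223 (z = 186873*(-1/405669) = -62291/135223 ≈ -0.46065)
F(d) = 1716 (F(d) = -12 + 3*24**2 = -12 + 3*576 = -12 + 1728 = 1716)
F(p) - z = 1716 - 1*(-62291/135223) = 1716 + 62291/135223 = 232104959/135223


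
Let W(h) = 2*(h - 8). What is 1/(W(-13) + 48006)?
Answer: 1/47964 ≈ 2.0849e-5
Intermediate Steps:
W(h) = -16 + 2*h (W(h) = 2*(-8 + h) = -16 + 2*h)
1/(W(-13) + 48006) = 1/((-16 + 2*(-13)) + 48006) = 1/((-16 - 26) + 48006) = 1/(-42 + 48006) = 1/47964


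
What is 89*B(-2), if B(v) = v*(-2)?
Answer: 356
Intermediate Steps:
B(v) = -2*v
89*B(-2) = 89*(-2*(-2)) = 89*4 = 356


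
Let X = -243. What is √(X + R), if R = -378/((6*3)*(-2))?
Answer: I*√930/2 ≈ 15.248*I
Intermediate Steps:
R = 21/2 (R = -378/(18*(-2)) = -378/(-36) = -378*(-1/36) = 21/2 ≈ 10.500)
√(X + R) = √(-243 + 21/2) = √(-465/2) = I*√930/2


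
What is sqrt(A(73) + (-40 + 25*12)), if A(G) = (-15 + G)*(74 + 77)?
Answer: 3*sqrt(1002) ≈ 94.963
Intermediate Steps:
A(G) = -2265 + 151*G (A(G) = (-15 + G)*151 = -2265 + 151*G)
sqrt(A(73) + (-40 + 25*12)) = sqrt((-2265 + 151*73) + (-40 + 25*12)) = sqrt((-2265 + 11023) + (-40 + 300)) = sqrt(8758 + 260) = sqrt(9018) = 3*sqrt(1002)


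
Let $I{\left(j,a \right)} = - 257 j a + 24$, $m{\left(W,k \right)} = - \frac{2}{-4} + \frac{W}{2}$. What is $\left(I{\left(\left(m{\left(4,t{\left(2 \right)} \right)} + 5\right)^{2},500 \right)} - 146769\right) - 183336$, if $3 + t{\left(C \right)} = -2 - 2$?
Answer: $-7558206$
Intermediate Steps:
$t{\left(C \right)} = -7$ ($t{\left(C \right)} = -3 - 4 = -7$)
$m{\left(W,k \right)} = \frac{1}{2} + \frac{W}{2}$ ($m{\left(W,k \right)} = \left(-2\right) \left(- \frac{1}{4}\right) + W \frac{1}{2} = \frac{1}{2} + \frac{W}{2}$)
$I{\left(j,a \right)} = 24 - 257 a j$ ($I{\left(j,a \right)} = - 257 a j + 24 = 24 - 257 a j$)
$\left(I{\left(\left(m{\left(4,t{\left(2 \right)} \right)} + 5\right)^{2},500 \right)} - 146769\right) - 183336 = \left(\left(24 - 128500 \left(\left(\frac{1}{2} + \frac{1}{2} \cdot 4\right) + 5\right)^{2}\right) - 146769\right) - 183336 = \left(\left(24 - 128500 \left(\left(\frac{1}{2} + 2\right) + 5\right)^{2}\right) - 146769\right) - 183336 = \left(\left(24 - 128500 \left(\frac{5}{2} + 5\right)^{2}\right) - 146769\right) - 183336 = \left(\left(24 - 128500 \left(\frac{15}{2}\right)^{2}\right) - 146769\right) - 183336 = \left(\left(24 - 128500 \cdot \frac{225}{4}\right) - 146769\right) - 183336 = \left(\left(24 - 7228125\right) - 146769\right) - 183336 = \left(-7228101 - 146769\right) - 183336 = -7374870 - 183336 = -7558206$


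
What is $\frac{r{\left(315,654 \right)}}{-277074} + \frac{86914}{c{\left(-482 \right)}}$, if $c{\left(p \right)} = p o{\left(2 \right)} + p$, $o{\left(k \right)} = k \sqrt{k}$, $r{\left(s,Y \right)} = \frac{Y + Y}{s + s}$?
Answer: $\frac{90306009866}{3505678785} - \frac{86914 \sqrt{2}}{1687} \approx -47.1$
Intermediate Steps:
$r{\left(s,Y \right)} = \frac{Y}{s}$ ($r{\left(s,Y \right)} = \frac{2 Y}{2 s} = 2 Y \frac{1}{2 s} = \frac{Y}{s}$)
$o{\left(k \right)} = k^{\frac{3}{2}}$
$c{\left(p \right)} = p + 2 p \sqrt{2}$ ($c{\left(p \right)} = p 2^{\frac{3}{2}} + p = p 2 \sqrt{2} + p = 2 p \sqrt{2} + p = p + 2 p \sqrt{2}$)
$\frac{r{\left(315,654 \right)}}{-277074} + \frac{86914}{c{\left(-482 \right)}} = \frac{654 \cdot \frac{1}{315}}{-277074} + \frac{86914}{\left(-482\right) \left(1 + 2 \sqrt{2}\right)} = 654 \cdot \frac{1}{315} \left(- \frac{1}{277074}\right) + \frac{86914}{-482 - 964 \sqrt{2}} = \frac{218}{105} \left(- \frac{1}{277074}\right) + \frac{86914}{-482 - 964 \sqrt{2}} = - \frac{109}{14546385} + \frac{86914}{-482 - 964 \sqrt{2}}$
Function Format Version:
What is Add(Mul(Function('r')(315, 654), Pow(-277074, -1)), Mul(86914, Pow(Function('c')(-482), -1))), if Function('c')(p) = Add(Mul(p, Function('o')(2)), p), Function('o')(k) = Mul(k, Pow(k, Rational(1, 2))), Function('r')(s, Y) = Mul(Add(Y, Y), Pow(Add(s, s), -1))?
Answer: Add(Rational(90306009866, 3505678785), Mul(Rational(-86914, 1687), Pow(2, Rational(1, 2)))) ≈ -47.100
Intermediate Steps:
Function('r')(s, Y) = Mul(Y, Pow(s, -1)) (Function('r')(s, Y) = Mul(Mul(2, Y), Pow(Mul(2, s), -1)) = Mul(Mul(2, Y), Mul(Rational(1, 2), Pow(s, -1))) = Mul(Y, Pow(s, -1)))
Function('o')(k) = Pow(k, Rational(3, 2))
Function('c')(p) = Add(p, Mul(2, p, Pow(2, Rational(1, 2)))) (Function('c')(p) = Add(Mul(p, Pow(2, Rational(3, 2))), p) = Add(Mul(p, Mul(2, Pow(2, Rational(1, 2)))), p) = Add(Mul(2, p, Pow(2, Rational(1, 2))), p) = Add(p, Mul(2, p, Pow(2, Rational(1, 2)))))
Add(Mul(Function('r')(315, 654), Pow(-277074, -1)), Mul(86914, Pow(Function('c')(-482), -1))) = Add(Mul(Mul(654, Pow(315, -1)), Pow(-277074, -1)), Mul(86914, Pow(Mul(-482, Add(1, Mul(2, Pow(2, Rational(1, 2))))), -1))) = Add(Mul(Mul(654, Rational(1, 315)), Rational(-1, 277074)), Mul(86914, Pow(Add(-482, Mul(-964, Pow(2, Rational(1, 2)))), -1))) = Add(Mul(Rational(218, 105), Rational(-1, 277074)), Mul(86914, Pow(Add(-482, Mul(-964, Pow(2, Rational(1, 2)))), -1))) = Add(Rational(-109, 14546385), Mul(86914, Pow(Add(-482, Mul(-964, Pow(2, Rational(1, 2)))), -1)))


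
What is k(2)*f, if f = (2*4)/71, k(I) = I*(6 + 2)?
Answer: 128/71 ≈ 1.8028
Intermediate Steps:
k(I) = 8*I (k(I) = I*8 = 8*I)
f = 8/71 (f = 8*(1/71) = 8/71 ≈ 0.11268)
k(2)*f = (8*2)*(8/71) = 16*(8/71) = 128/71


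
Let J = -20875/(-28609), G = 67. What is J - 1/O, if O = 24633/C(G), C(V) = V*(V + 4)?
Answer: 54017266/100675071 ≈ 0.53655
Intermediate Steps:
C(V) = V*(4 + V)
J = 20875/28609 (J = -20875*(-1/28609) = 20875/28609 ≈ 0.72967)
O = 24633/4757 (O = 24633/((67*(4 + 67))) = 24633/((67*71)) = 24633/4757 ≈ 5.1783)
J - 1/O = 20875/28609 - 1/24633/4757 = 20875/28609 - 1*4757/24633 = 20875/28609 - 4757/24633 = 54017266/100675071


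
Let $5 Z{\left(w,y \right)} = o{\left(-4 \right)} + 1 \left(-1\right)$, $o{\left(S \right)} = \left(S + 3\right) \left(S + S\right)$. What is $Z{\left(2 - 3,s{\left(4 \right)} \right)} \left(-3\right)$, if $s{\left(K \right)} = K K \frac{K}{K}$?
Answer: $- \frac{21}{5} \approx -4.2$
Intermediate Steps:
$o{\left(S \right)} = 2 S \left(3 + S\right)$ ($o{\left(S \right)} = \left(3 + S\right) 2 S = 2 S \left(3 + S\right)$)
$s{\left(K \right)} = K^{2}$ ($s{\left(K \right)} = K^{2} \cdot 1 = K^{2}$)
$Z{\left(w,y \right)} = \frac{7}{5}$ ($Z{\left(w,y \right)} = \frac{2 \left(-4\right) \left(3 - 4\right) + 1 \left(-1\right)}{5} = \frac{2 \left(-4\right) \left(-1\right) - 1}{5} = \frac{8 - 1}{5} = \frac{1}{5} \cdot 7 = \frac{7}{5}$)
$Z{\left(2 - 3,s{\left(4 \right)} \right)} \left(-3\right) = \frac{7}{5} \left(-3\right) = - \frac{21}{5}$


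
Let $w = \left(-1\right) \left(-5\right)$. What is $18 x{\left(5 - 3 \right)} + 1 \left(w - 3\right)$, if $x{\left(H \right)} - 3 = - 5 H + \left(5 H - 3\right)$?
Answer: $2$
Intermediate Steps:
$w = 5$
$x{\left(H \right)} = 0$ ($x{\left(H \right)} = 3 + \left(- 5 H + \left(5 H - 3\right)\right) = 3 + \left(- 5 H + \left(-3 + 5 H\right)\right) = 3 - 3 = 0$)
$18 x{\left(5 - 3 \right)} + 1 \left(w - 3\right) = 18 \cdot 0 + 1 \left(5 - 3\right) = 0 + 1 \cdot 2 = 0 + 2 = 2$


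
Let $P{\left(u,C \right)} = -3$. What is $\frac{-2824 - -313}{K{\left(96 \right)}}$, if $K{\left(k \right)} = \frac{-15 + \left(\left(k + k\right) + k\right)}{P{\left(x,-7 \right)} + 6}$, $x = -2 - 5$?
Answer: $- \frac{2511}{91} \approx -27.593$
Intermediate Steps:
$x = -7$
$K{\left(k \right)} = -5 + k$ ($K{\left(k \right)} = \frac{-15 + \left(\left(k + k\right) + k\right)}{-3 + 6} = \frac{-15 + \left(2 k + k\right)}{3} = \left(-15 + 3 k\right) \frac{1}{3} = -5 + k$)
$\frac{-2824 - -313}{K{\left(96 \right)}} = \frac{-2824 - -313}{-5 + 96} = \frac{-2824 + 313}{91} = \left(-2511\right) \frac{1}{91} = - \frac{2511}{91}$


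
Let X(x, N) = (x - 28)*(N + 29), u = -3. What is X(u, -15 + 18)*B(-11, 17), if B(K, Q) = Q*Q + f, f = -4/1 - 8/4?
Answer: -280736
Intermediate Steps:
f = -6 (f = -4*1 - 8*1/4 = -4 - 2 = -6)
B(K, Q) = -6 + Q**2 (B(K, Q) = Q*Q - 6 = Q**2 - 6 = -6 + Q**2)
X(x, N) = (-28 + x)*(29 + N)
X(u, -15 + 18)*B(-11, 17) = (-812 - 28*(-15 + 18) + 29*(-3) + (-15 + 18)*(-3))*(-6 + 17**2) = (-812 - 28*3 - 87 + 3*(-3))*(-6 + 289) = (-812 - 84 - 87 - 9)*283 = -992*283 = -280736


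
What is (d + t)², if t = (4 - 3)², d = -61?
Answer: 3600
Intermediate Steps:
t = 1 (t = 1² = 1)
(d + t)² = (-61 + 1)² = (-60)² = 3600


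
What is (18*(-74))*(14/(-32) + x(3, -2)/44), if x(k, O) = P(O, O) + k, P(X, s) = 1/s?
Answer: 22311/44 ≈ 507.07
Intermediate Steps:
x(k, O) = k + 1/O (x(k, O) = 1/O + k = k + 1/O)
(18*(-74))*(14/(-32) + x(3, -2)/44) = (18*(-74))*(14/(-32) + (3 + 1/(-2))/44) = -1332*(14*(-1/32) + (3 - ½)*(1/44)) = -1332*(-7/16 + (5/2)*(1/44)) = -1332*(-7/16 + 5/88) = -1332*(-67/176) = 22311/44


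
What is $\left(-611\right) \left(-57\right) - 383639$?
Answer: $-348812$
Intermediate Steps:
$\left(-611\right) \left(-57\right) - 383639 = 34827 - 383639 = -348812$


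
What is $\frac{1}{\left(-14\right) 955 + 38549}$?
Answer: $\frac{1}{25179} \approx 3.9716 \cdot 10^{-5}$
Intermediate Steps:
$\frac{1}{\left(-14\right) 955 + 38549} = \frac{1}{-13370 + 38549} = \frac{1}{25179}$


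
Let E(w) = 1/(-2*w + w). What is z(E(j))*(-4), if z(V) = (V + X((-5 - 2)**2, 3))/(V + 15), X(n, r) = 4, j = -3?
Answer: -26/23 ≈ -1.1304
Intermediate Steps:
E(w) = -1/w (E(w) = 1/(-w) = -1/w)
z(V) = (4 + V)/(15 + V) (z(V) = (V + 4)/(V + 15) = (4 + V)/(15 + V))
z(E(j))*(-4) = ((4 - 1/(-3))/(15 - 1/(-3)))*(-4) = ((4 - 1*(-1/3))/(15 - 1*(-1/3)))*(-4) = ((4 + 1/3)/(15 + 1/3))*(-4) = ((13/3)/(46/3))*(-4) = ((3/46)*(13/3))*(-4) = (13/46)*(-4) = -26/23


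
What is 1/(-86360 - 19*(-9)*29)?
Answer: -1/81401 ≈ -1.2285e-5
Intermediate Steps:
1/(-86360 - 19*(-9)*29) = 1/(-86360 + 171*29) = 1/(-86360 + 4959) = 1/(-81401) = -1/81401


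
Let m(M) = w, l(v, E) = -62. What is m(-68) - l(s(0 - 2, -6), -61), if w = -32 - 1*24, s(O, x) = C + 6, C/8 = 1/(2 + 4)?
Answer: 6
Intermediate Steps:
C = 4/3 (C = 8/(2 + 4) = 8/6 = 8*(1/6) = 4/3 ≈ 1.3333)
s(O, x) = 22/3 (s(O, x) = 4/3 + 6 = 22/3)
w = -56 (w = -32 - 24 = -56)
m(M) = -56
m(-68) - l(s(0 - 2, -6), -61) = -56 - 1*(-62) = -56 + 62 = 6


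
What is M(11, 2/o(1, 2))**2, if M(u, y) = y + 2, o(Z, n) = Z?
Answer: 16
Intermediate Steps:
M(u, y) = 2 + y
M(11, 2/o(1, 2))**2 = (2 + 2/1)**2 = (2 + 2*1)**2 = (2 + 2)**2 = 4**2 = 16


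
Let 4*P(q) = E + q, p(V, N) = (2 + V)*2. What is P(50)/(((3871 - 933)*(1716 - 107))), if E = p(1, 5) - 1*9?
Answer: 47/18908968 ≈ 2.4856e-6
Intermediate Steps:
p(V, N) = 4 + 2*V
E = -3 (E = (4 + 2*1) - 1*9 = (4 + 2) - 9 = 6 - 9 = -3)
P(q) = -¾ + q/4 (P(q) = (-3 + q)/4 = -¾ + q/4)
P(50)/(((3871 - 933)*(1716 - 107))) = (-¾ + (¼)*50)/(((3871 - 933)*(1716 - 107))) = (-¾ + 25/2)/((2938*1609)) = (47/4)/4727242 = (47/4)*(1/4727242) = 47/18908968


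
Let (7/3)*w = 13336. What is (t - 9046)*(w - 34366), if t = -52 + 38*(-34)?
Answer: 2083756060/7 ≈ 2.9768e+8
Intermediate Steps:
w = 40008/7 (w = (3/7)*13336 = 40008/7 ≈ 5715.4)
t = -1344 (t = -52 - 1292 = -1344)
(t - 9046)*(w - 34366) = (-1344 - 9046)*(40008/7 - 34366) = -10390*(-200554/7) = 2083756060/7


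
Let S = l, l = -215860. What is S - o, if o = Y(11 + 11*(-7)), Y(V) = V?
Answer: -215794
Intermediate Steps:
o = -66 (o = 11 + 11*(-7) = 11 - 77 = -66)
S = -215860
S - o = -215860 - 1*(-66) = -215860 + 66 = -215794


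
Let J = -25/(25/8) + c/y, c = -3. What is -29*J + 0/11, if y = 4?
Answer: 1015/4 ≈ 253.75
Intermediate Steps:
J = -35/4 (J = -25/(25/8) - 3/4 = -25/(25*(1/8)) - 3*1/4 = -25/25/8 - 3/4 = -25*8/25 - 3/4 = -8 - 3/4 = -35/4 ≈ -8.7500)
-29*J + 0/11 = -29*(-35/4) + 0/11 = 1015/4 + 0*(1/11) = 1015/4 + 0 = 1015/4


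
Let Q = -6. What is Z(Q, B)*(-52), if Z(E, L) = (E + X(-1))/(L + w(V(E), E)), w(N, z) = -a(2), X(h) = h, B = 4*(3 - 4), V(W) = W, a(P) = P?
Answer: -182/3 ≈ -60.667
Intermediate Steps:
B = -4 (B = 4*(-1) = -4)
w(N, z) = -2 (w(N, z) = -1*2 = -2)
Z(E, L) = (-1 + E)/(-2 + L) (Z(E, L) = (E - 1)/(L - 2) = (-1 + E)/(-2 + L))
Z(Q, B)*(-52) = ((-1 - 6)/(-2 - 4))*(-52) = (-7/(-6))*(-52) = -⅙*(-7)*(-52) = (7/6)*(-52) = -182/3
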